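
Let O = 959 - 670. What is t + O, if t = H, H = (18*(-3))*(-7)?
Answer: 667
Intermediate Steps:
H = 378 (H = -54*(-7) = 378)
t = 378
O = 289
t + O = 378 + 289 = 667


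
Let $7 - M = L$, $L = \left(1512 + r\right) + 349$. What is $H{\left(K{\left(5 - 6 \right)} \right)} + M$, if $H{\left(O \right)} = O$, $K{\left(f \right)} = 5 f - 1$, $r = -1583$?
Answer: $-277$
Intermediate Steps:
$K{\left(f \right)} = -1 + 5 f$
$L = 278$ ($L = \left(1512 - 1583\right) + 349 = -71 + 349 = 278$)
$M = -271$ ($M = 7 - 278 = -271$)
$H{\left(K{\left(5 - 6 \right)} \right)} + M = \left(-1 + 5 \left(5 - 6\right)\right) - 271 = \left(-1 + 5 \left(-1\right)\right) - 271 = \left(-1 - 5\right) - 271 = -6 - 271 = -277$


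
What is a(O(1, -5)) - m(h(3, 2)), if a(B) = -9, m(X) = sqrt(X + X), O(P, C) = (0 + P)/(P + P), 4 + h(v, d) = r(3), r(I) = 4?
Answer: -9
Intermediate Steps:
h(v, d) = 0 (h(v, d) = -4 + 4 = 0)
O(P, C) = 1/2 (O(P, C) = P/((2*P)) = P*(1/(2*P)) = 1/2)
m(X) = sqrt(2)*sqrt(X) (m(X) = sqrt(2*X) = sqrt(2)*sqrt(X))
a(O(1, -5)) - m(h(3, 2)) = -9 - sqrt(2)*sqrt(0) = -9 - sqrt(2)*0 = -9 - 1*0 = -9 + 0 = -9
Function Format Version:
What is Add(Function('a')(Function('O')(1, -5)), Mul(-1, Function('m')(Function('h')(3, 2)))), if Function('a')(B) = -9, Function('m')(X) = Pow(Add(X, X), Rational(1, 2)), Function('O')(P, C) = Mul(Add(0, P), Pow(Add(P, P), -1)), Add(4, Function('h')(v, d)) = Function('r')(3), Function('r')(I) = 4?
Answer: -9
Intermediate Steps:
Function('h')(v, d) = 0 (Function('h')(v, d) = Add(-4, 4) = 0)
Function('O')(P, C) = Rational(1, 2) (Function('O')(P, C) = Mul(P, Pow(Mul(2, P), -1)) = Mul(P, Mul(Rational(1, 2), Pow(P, -1))) = Rational(1, 2))
Function('m')(X) = Mul(Pow(2, Rational(1, 2)), Pow(X, Rational(1, 2))) (Function('m')(X) = Pow(Mul(2, X), Rational(1, 2)) = Mul(Pow(2, Rational(1, 2)), Pow(X, Rational(1, 2))))
Add(Function('a')(Function('O')(1, -5)), Mul(-1, Function('m')(Function('h')(3, 2)))) = Add(-9, Mul(-1, Mul(Pow(2, Rational(1, 2)), Pow(0, Rational(1, 2))))) = Add(-9, Mul(-1, Mul(Pow(2, Rational(1, 2)), 0))) = Add(-9, Mul(-1, 0)) = Add(-9, 0) = -9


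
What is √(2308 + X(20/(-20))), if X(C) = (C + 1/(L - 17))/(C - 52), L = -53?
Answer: √31767806210/3710 ≈ 48.042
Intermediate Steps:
X(C) = (-1/70 + C)/(-52 + C) (X(C) = (C + 1/(-53 - 17))/(C - 52) = (C + 1/(-70))/(-52 + C) = (C - 1/70)/(-52 + C) = (-1/70 + C)/(-52 + C))
√(2308 + X(20/(-20))) = √(2308 + (1/70 - 20/(-20))/(52 - 20/(-20))) = √(2308 + (1/70 - 20*(-1)/20)/(52 - 20*(-1)/20)) = √(2308 + (1/70 - 1*(-1))/(52 - 1*(-1))) = √(2308 + (1/70 + 1)/(52 + 1)) = √(2308 + (71/70)/53) = √(2308 + (1/53)*(71/70)) = √(2308 + 71/3710) = √(8562751/3710) = √31767806210/3710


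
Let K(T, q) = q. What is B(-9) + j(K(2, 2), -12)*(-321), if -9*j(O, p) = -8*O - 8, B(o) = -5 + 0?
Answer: -861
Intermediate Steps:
B(o) = -5
j(O, p) = 8/9 + 8*O/9 (j(O, p) = -(-8*O - 8)/9 = -(-8 - 8*O)/9 = 8/9 + 8*O/9)
B(-9) + j(K(2, 2), -12)*(-321) = -5 + (8/9 + (8/9)*2)*(-321) = -5 + (8/9 + 16/9)*(-321) = -5 + (8/3)*(-321) = -5 - 856 = -861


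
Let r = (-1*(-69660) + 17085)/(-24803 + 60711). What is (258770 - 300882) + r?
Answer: -1512070951/35908 ≈ -42110.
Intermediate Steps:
r = 86745/35908 (r = (69660 + 17085)/35908 = 86745*(1/35908) = 86745/35908 ≈ 2.4158)
(258770 - 300882) + r = (258770 - 300882) + 86745/35908 = -42112 + 86745/35908 = -1512070951/35908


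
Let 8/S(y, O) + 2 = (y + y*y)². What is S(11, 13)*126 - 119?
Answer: -1036105/8711 ≈ -118.94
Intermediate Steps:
S(y, O) = 8/(-2 + (y + y²)²) (S(y, O) = 8/(-2 + (y + y*y)²) = 8/(-2 + (y + y²)²))
S(11, 13)*126 - 119 = (8/(-2 + 11²*(1 + 11)²))*126 - 119 = (8/(-2 + 121*12²))*126 - 119 = (8/(-2 + 121*144))*126 - 119 = (8/(-2 + 17424))*126 - 119 = (8/17422)*126 - 119 = (8*(1/17422))*126 - 119 = (4/8711)*126 - 119 = 504/8711 - 119 = -1036105/8711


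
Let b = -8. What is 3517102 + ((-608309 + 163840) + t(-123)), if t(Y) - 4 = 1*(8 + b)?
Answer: 3072637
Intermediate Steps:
t(Y) = 4 (t(Y) = 4 + 1*(8 - 8) = 4 + 1*0 = 4 + 0 = 4)
3517102 + ((-608309 + 163840) + t(-123)) = 3517102 + ((-608309 + 163840) + 4) = 3517102 + (-444469 + 4) = 3517102 - 444465 = 3072637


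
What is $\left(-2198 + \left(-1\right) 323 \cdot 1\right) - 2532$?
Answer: $-5053$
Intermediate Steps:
$\left(-2198 + \left(-1\right) 323 \cdot 1\right) - 2532 = \left(-2198 - 323\right) - 2532 = -2521 - 2532 = -5053$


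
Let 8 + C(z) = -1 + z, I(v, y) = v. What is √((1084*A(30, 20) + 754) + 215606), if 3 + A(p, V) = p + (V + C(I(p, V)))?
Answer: 2*√72518 ≈ 538.58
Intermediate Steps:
C(z) = -9 + z (C(z) = -8 + (-1 + z) = -9 + z)
A(p, V) = -12 + V + 2*p (A(p, V) = -3 + (p + (V + (-9 + p))) = -3 + (p + (-9 + V + p)) = -3 + (-9 + V + 2*p) = -12 + V + 2*p)
√((1084*A(30, 20) + 754) + 215606) = √((1084*(-12 + 20 + 2*30) + 754) + 215606) = √((1084*(-12 + 20 + 60) + 754) + 215606) = √((1084*68 + 754) + 215606) = √((73712 + 754) + 215606) = √(74466 + 215606) = √290072 = 2*√72518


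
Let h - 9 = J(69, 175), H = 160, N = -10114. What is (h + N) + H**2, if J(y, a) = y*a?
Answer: 27570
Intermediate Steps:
J(y, a) = a*y
h = 12084 (h = 9 + 175*69 = 9 + 12075 = 12084)
(h + N) + H**2 = (12084 - 10114) + 160**2 = 1970 + 25600 = 27570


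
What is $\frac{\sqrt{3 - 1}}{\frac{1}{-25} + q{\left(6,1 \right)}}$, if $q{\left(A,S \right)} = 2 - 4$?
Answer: $- \frac{25 \sqrt{2}}{51} \approx -0.69324$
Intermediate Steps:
$q{\left(A,S \right)} = -2$ ($q{\left(A,S \right)} = 2 - 4 = -2$)
$\frac{\sqrt{3 - 1}}{\frac{1}{-25} + q{\left(6,1 \right)}} = \frac{\sqrt{3 - 1}}{\frac{1}{-25} - 2} = \frac{\sqrt{2}}{- \frac{1}{25} - 2} = \frac{\sqrt{2}}{- \frac{51}{25}} = \sqrt{2} \left(- \frac{25}{51}\right) = - \frac{25 \sqrt{2}}{51}$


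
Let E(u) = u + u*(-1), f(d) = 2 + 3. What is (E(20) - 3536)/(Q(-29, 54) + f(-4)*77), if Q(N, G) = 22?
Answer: -3536/407 ≈ -8.6880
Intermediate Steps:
f(d) = 5
E(u) = 0 (E(u) = u - u = 0)
(E(20) - 3536)/(Q(-29, 54) + f(-4)*77) = (0 - 3536)/(22 + 5*77) = -3536/(22 + 385) = -3536/407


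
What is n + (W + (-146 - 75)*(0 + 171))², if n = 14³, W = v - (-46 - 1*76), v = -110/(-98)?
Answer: 3406711055420/2401 ≈ 1.4189e+9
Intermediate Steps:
v = 55/49 (v = -110*(-1/98) = 55/49 ≈ 1.1224)
W = 6033/49 (W = 55/49 - (-46 - 1*76) = 55/49 - (-46 - 76) = 55/49 - 1*(-122) = 55/49 + 122 = 6033/49 ≈ 123.12)
n = 2744
n + (W + (-146 - 75)*(0 + 171))² = 2744 + (6033/49 + (-146 - 75)*(0 + 171))² = 2744 + (6033/49 - 221*171)² = 2744 + (6033/49 - 37791)² = 2744 + (-1845726/49)² = 2744 + 3406704467076/2401 = 3406711055420/2401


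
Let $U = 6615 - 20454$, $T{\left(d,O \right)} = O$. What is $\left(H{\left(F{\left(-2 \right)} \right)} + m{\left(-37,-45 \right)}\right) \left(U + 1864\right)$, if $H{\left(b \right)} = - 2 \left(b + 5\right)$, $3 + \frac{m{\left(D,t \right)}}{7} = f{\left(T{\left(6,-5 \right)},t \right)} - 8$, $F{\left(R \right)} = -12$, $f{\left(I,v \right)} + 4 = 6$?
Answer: $586775$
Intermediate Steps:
$f{\left(I,v \right)} = 2$ ($f{\left(I,v \right)} = -4 + 6 = 2$)
$U = -13839$ ($U = 6615 - 20454 = -13839$)
$m{\left(D,t \right)} = -63$ ($m{\left(D,t \right)} = -21 + 7 \left(2 - 8\right) = -21 + 7 \left(-6\right) = -21 - 42 = -63$)
$H{\left(b \right)} = -10 - 2 b$ ($H{\left(b \right)} = - 2 \left(5 + b\right) = -10 - 2 b$)
$\left(H{\left(F{\left(-2 \right)} \right)} + m{\left(-37,-45 \right)}\right) \left(U + 1864\right) = \left(\left(-10 - -24\right) - 63\right) \left(-13839 + 1864\right) = \left(\left(-10 + 24\right) - 63\right) \left(-11975\right) = \left(14 - 63\right) \left(-11975\right) = \left(-49\right) \left(-11975\right) = 586775$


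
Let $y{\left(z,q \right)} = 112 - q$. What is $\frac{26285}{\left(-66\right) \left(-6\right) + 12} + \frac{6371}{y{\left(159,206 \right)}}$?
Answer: $- \frac{64289}{19176} \approx -3.3526$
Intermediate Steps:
$\frac{26285}{\left(-66\right) \left(-6\right) + 12} + \frac{6371}{y{\left(159,206 \right)}} = \frac{26285}{\left(-66\right) \left(-6\right) + 12} + \frac{6371}{112 - 206} = \frac{26285}{396 + 12} + \frac{6371}{112 - 206} = \frac{26285}{408} + \frac{6371}{-94} = 26285 \cdot \frac{1}{408} + 6371 \left(- \frac{1}{94}\right) = \frac{26285}{408} - \frac{6371}{94} = - \frac{64289}{19176}$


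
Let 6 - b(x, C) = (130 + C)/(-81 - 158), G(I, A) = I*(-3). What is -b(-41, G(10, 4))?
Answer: -1534/239 ≈ -6.4184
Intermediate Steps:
G(I, A) = -3*I
b(x, C) = 1564/239 + C/239 (b(x, C) = 6 - (130 + C)/(-81 - 158) = 6 - (130 + C)/(-239) = 6 - (130 + C)*(-1)/239 = 6 - (-130/239 - C/239) = 6 + (130/239 + C/239) = 1564/239 + C/239)
-b(-41, G(10, 4)) = -(1564/239 + (-3*10)/239) = -(1564/239 + (1/239)*(-30)) = -(1564/239 - 30/239) = -1*1534/239 = -1534/239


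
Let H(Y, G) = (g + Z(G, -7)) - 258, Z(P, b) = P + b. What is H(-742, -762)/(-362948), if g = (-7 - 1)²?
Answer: 963/362948 ≈ 0.0026533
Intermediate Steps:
g = 64 (g = (-8)² = 64)
H(Y, G) = -201 + G (H(Y, G) = (64 + (G - 7)) - 258 = (64 + (-7 + G)) - 258 = (57 + G) - 258 = -201 + G)
H(-742, -762)/(-362948) = (-201 - 762)/(-362948) = -963*(-1/362948) = 963/362948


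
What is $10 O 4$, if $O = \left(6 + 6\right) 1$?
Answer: $480$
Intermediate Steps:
$O = 12$ ($O = 12 \cdot 1 = 12$)
$10 O 4 = 10 \cdot 12 \cdot 4 = 120 \cdot 4 = 480$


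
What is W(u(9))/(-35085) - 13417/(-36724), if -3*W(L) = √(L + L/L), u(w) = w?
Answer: 13417/36724 + √10/105255 ≈ 0.36538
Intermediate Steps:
W(L) = -√(1 + L)/3 (W(L) = -√(L + L/L)/3 = -√(L + 1)/3 = -√(1 + L)/3)
W(u(9))/(-35085) - 13417/(-36724) = -√(1 + 9)/3/(-35085) - 13417/(-36724) = -√10/3*(-1/35085) - 13417*(-1/36724) = √10/105255 + 13417/36724 = 13417/36724 + √10/105255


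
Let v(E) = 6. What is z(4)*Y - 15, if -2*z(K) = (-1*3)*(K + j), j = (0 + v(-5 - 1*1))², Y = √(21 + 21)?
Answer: -15 + 60*√42 ≈ 373.84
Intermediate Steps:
Y = √42 ≈ 6.4807
j = 36 (j = (0 + 6)² = 6² = 36)
z(K) = 54 + 3*K/2 (z(K) = -(-1*3)*(K + 36)/2 = -(-3)*(36 + K)/2 = -(-108 - 3*K)/2 = 54 + 3*K/2)
z(4)*Y - 15 = (54 + (3/2)*4)*√42 - 15 = (54 + 6)*√42 - 15 = 60*√42 - 15 = -15 + 60*√42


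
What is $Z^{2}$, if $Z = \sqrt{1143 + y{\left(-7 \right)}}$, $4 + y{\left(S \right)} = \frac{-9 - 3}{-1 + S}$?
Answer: $\frac{2281}{2} \approx 1140.5$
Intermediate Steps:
$y{\left(S \right)} = -4 - \frac{12}{-1 + S}$ ($y{\left(S \right)} = -4 + \frac{-9 - 3}{-1 + S} = -4 - \frac{12}{-1 + S}$)
$Z = \frac{\sqrt{4562}}{2}$ ($Z = \sqrt{1143 + \frac{4 \left(-2 - -7\right)}{-1 - 7}} = \sqrt{1143 + \frac{4 \left(-2 + 7\right)}{-8}} = \sqrt{1143 + 4 \left(- \frac{1}{8}\right) 5} = \sqrt{1143 - \frac{5}{2}} = \sqrt{\frac{2281}{2}} = \frac{\sqrt{4562}}{2} \approx 33.771$)
$Z^{2} = \left(\frac{\sqrt{4562}}{2}\right)^{2} = \frac{2281}{2}$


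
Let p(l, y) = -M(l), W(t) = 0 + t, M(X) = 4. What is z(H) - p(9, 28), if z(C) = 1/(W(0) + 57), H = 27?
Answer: 229/57 ≈ 4.0175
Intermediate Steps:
W(t) = t
p(l, y) = -4 (p(l, y) = -1*4 = -4)
z(C) = 1/57 (z(C) = 1/(0 + 57) = 1/57)
z(H) - p(9, 28) = 1/57 - 1*(-4) = 1/57 + 4 = 229/57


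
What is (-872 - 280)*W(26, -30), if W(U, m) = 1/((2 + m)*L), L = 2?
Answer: 144/7 ≈ 20.571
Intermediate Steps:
W(U, m) = 1/(4 + 2*m) (W(U, m) = 1/((2 + m)*2) = 1/(4 + 2*m))
(-872 - 280)*W(26, -30) = (-872 - 280)*(1/(2*(2 - 30))) = -576/(-28) = -576*(-1)/28 = -1152*(-1/56) = 144/7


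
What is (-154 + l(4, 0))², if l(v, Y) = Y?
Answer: 23716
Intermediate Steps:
(-154 + l(4, 0))² = (-154 + 0)² = (-154)² = 23716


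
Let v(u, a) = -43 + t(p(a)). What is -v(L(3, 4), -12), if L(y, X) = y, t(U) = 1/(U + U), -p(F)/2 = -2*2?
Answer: 687/16 ≈ 42.938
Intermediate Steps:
p(F) = 8 (p(F) = -(-4)*2 = -2*(-4) = 8)
t(U) = 1/(2*U)
v(u, a) = -687/16 (v(u, a) = -43 + (½)/8 = -43 + (½)*(⅛) = -43 + 1/16 = -687/16)
-v(L(3, 4), -12) = -1*(-687/16) = 687/16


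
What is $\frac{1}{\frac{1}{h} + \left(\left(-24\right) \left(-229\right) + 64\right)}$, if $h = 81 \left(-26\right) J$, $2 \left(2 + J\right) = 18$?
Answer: $\frac{14742}{81965519} \approx 0.00017986$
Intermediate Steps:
$J = 7$ ($J = -2 + \frac{1}{2} \cdot 18 = -2 + 9 = 7$)
$h = -14742$ ($h = 81 \left(-26\right) 7 = \left(-2106\right) 7 = -14742$)
$\frac{1}{\frac{1}{h} + \left(\left(-24\right) \left(-229\right) + 64\right)} = \frac{1}{\frac{1}{-14742} + \left(\left(-24\right) \left(-229\right) + 64\right)} = \frac{1}{- \frac{1}{14742} + \left(5496 + 64\right)} = \frac{1}{- \frac{1}{14742} + 5560} = \frac{1}{\frac{81965519}{14742}} = \frac{14742}{81965519}$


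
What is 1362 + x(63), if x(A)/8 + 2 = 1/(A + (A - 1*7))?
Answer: 160182/119 ≈ 1346.1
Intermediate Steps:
x(A) = -16 + 8/(-7 + 2*A) (x(A) = -16 + 8/(A + (A - 1*7)) = -16 + 8/(A + (A - 7)) = -16 + 8/(A + (-7 + A)) = -16 + 8/(-7 + 2*A))
1362 + x(63) = 1362 + 8*(15 - 4*63)/(-7 + 2*63) = 1362 + 8*(15 - 252)/(-7 + 126) = 1362 + 8*(-237)/119 = 1362 + 8*(1/119)*(-237) = 1362 - 1896/119 = 160182/119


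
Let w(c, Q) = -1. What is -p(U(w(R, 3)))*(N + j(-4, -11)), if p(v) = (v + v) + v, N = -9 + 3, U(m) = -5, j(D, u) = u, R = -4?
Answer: -255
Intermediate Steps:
N = -6
p(v) = 3*v (p(v) = 2*v + v = 3*v)
-p(U(w(R, 3)))*(N + j(-4, -11)) = -3*(-5)*(-6 - 11) = -(-15)*(-17) = -1*255 = -255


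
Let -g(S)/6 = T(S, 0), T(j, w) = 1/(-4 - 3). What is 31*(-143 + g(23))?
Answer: -30845/7 ≈ -4406.4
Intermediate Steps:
T(j, w) = -⅐ (T(j, w) = 1/(-7) = -⅐)
g(S) = 6/7 (g(S) = -6*(-⅐) = 6/7)
31*(-143 + g(23)) = 31*(-143 + 6/7) = 31*(-995/7) = -30845/7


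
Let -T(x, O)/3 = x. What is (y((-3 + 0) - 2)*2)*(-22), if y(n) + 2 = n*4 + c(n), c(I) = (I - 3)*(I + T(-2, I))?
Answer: 1320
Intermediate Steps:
T(x, O) = -3*x
c(I) = (-3 + I)*(6 + I) (c(I) = (I - 3)*(I - 3*(-2)) = (-3 + I)*(I + 6) = (-3 + I)*(6 + I))
y(n) = -20 + n² + 7*n (y(n) = -2 + (n*4 + (-18 + n² + 3*n)) = -2 + (4*n + (-18 + n² + 3*n)) = -2 + (-18 + n² + 7*n) = -20 + n² + 7*n)
(y((-3 + 0) - 2)*2)*(-22) = ((-20 + ((-3 + 0) - 2)² + 7*((-3 + 0) - 2))*2)*(-22) = ((-20 + (-3 - 2)² + 7*(-3 - 2))*2)*(-22) = ((-20 + (-5)² + 7*(-5))*2)*(-22) = ((-20 + 25 - 35)*2)*(-22) = -30*2*(-22) = -60*(-22) = 1320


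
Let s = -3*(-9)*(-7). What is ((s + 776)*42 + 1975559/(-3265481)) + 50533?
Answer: 245519744388/3265481 ≈ 75186.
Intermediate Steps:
s = -189 (s = 27*(-7) = -189)
((s + 776)*42 + 1975559/(-3265481)) + 50533 = ((-189 + 776)*42 + 1975559/(-3265481)) + 50533 = (587*42 + 1975559*(-1/3265481)) + 50533 = (24654 - 1975559/3265481) + 50533 = 80505193015/3265481 + 50533 = 245519744388/3265481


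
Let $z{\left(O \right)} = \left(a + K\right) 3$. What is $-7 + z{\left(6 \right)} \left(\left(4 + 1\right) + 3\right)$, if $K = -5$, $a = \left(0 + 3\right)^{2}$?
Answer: $89$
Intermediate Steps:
$a = 9$ ($a = 3^{2} = 9$)
$z{\left(O \right)} = 12$ ($z{\left(O \right)} = \left(9 - 5\right) 3 = 4 \cdot 3 = 12$)
$-7 + z{\left(6 \right)} \left(\left(4 + 1\right) + 3\right) = -7 + 12 \left(\left(4 + 1\right) + 3\right) = -7 + 12 \left(5 + 3\right) = -7 + 12 \cdot 8 = -7 + 96 = 89$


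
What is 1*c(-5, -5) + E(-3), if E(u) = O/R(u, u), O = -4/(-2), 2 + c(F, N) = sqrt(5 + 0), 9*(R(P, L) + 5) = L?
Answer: -19/8 + sqrt(5) ≈ -0.13893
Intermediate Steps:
R(P, L) = -5 + L/9
c(F, N) = -2 + sqrt(5) (c(F, N) = -2 + sqrt(5 + 0) = -2 + sqrt(5))
O = 2 (O = -4*(-1)/2 = -1*(-2) = 2)
E(u) = 2/(-5 + u/9)
1*c(-5, -5) + E(-3) = 1*(-2 + sqrt(5)) + 18/(-45 - 3) = (-2 + sqrt(5)) + 18/(-48) = (-2 + sqrt(5)) + 18*(-1/48) = (-2 + sqrt(5)) - 3/8 = -19/8 + sqrt(5)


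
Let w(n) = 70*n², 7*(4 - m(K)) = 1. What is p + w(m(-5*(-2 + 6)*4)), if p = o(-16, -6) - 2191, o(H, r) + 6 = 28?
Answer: -7893/7 ≈ -1127.6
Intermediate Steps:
o(H, r) = 22 (o(H, r) = -6 + 28 = 22)
p = -2169 (p = 22 - 2191 = -2169)
m(K) = 27/7 (m(K) = 4 - ⅐*1 = 4 - ⅐ = 27/7)
p + w(m(-5*(-2 + 6)*4)) = -2169 + 70*(27/7)² = -2169 + 70*(729/49) = -2169 + 7290/7 = -7893/7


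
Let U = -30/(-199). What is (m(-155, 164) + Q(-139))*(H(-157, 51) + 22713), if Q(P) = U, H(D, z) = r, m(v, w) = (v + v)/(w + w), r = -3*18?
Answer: -587434575/32636 ≈ -18000.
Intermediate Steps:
r = -54
m(v, w) = v/w (m(v, w) = (2*v)/((2*w)) = (2*v)*(1/(2*w)) = v/w)
H(D, z) = -54
U = 30/199 (U = -30*(-1/199) = 30/199 ≈ 0.15075)
Q(P) = 30/199
(m(-155, 164) + Q(-139))*(H(-157, 51) + 22713) = (-155/164 + 30/199)*(-54 + 22713) = (-155*1/164 + 30/199)*22659 = (-155/164 + 30/199)*22659 = -25925/32636*22659 = -587434575/32636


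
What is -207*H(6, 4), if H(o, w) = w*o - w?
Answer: -4140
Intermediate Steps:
H(o, w) = -w + o*w (H(o, w) = o*w - w = -w + o*w)
-207*H(6, 4) = -828*(-1 + 6) = -828*5 = -207*20 = -4140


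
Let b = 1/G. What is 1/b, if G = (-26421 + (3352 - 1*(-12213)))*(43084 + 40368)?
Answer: -905954912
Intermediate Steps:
G = -905954912 (G = (-26421 + (3352 + 12213))*83452 = (-26421 + 15565)*83452 = -10856*83452 = -905954912)
b = -1/905954912 (b = 1/(-905954912) = -1/905954912 ≈ -1.1038e-9)
1/b = 1/(-1/905954912) = -905954912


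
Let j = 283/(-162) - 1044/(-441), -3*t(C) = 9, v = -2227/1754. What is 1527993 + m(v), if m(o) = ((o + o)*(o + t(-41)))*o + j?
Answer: 16362795350504990605/10708776887508 ≈ 1.5280e+6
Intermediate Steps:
v = -2227/1754 (v = -2227*1/1754 = -2227/1754 ≈ -1.2697)
t(C) = -3 (t(C) = -⅓*9 = -3)
j = 4925/7938 (j = 283*(-1/162) - 1044*(-1/441) = -283/162 + 116/49 = 4925/7938 ≈ 0.62043)
m(o) = 4925/7938 + 2*o²*(-3 + o) (m(o) = ((o + o)*(o - 3))*o + 4925/7938 = ((2*o)*(-3 + o))*o + 4925/7938 = (2*o*(-3 + o))*o + 4925/7938 = 2*o²*(-3 + o) + 4925/7938 = 4925/7938 + 2*o²*(-3 + o))
1527993 + m(v) = 1527993 + (4925/7938 - 6*(-2227/1754)² + 2*(-2227/1754)³) = 1527993 + (4925/7938 - 6*4959529/3076516 + 2*(-11044871083/5396209064)) = 1527993 + (4925/7938 - 14878587/1538258 - 11044871083/2698104532) = 1527993 - 140772169020839/10708776887508 = 16362795350504990605/10708776887508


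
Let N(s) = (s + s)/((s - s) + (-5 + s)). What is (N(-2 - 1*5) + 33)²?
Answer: 42025/36 ≈ 1167.4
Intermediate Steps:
N(s) = 2*s/(-5 + s) (N(s) = (2*s)/(0 + (-5 + s)) = (2*s)/(-5 + s) = 2*s/(-5 + s))
(N(-2 - 1*5) + 33)² = (2*(-2 - 1*5)/(-5 + (-2 - 1*5)) + 33)² = (2*(-2 - 5)/(-5 + (-2 - 5)) + 33)² = (2*(-7)/(-5 - 7) + 33)² = (2*(-7)/(-12) + 33)² = (2*(-7)*(-1/12) + 33)² = (7/6 + 33)² = (205/6)² = 42025/36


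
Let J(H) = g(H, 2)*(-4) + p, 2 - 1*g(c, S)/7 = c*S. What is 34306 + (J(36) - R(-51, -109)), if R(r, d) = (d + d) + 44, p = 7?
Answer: 36447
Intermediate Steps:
g(c, S) = 14 - 7*S*c (g(c, S) = 14 - 7*c*S = 14 - 7*S*c)
J(H) = -49 + 56*H (J(H) = (14 - 7*2*H)*(-4) + 7 = (14 - 14*H)*(-4) + 7 = (-56 + 56*H) + 7 = -49 + 56*H)
R(r, d) = 44 + 2*d (R(r, d) = 2*d + 44 = 44 + 2*d)
34306 + (J(36) - R(-51, -109)) = 34306 + ((-49 + 56*36) - (44 + 2*(-109))) = 34306 + ((-49 + 2016) - (44 - 218)) = 34306 + (1967 - 1*(-174)) = 34306 + (1967 + 174) = 34306 + 2141 = 36447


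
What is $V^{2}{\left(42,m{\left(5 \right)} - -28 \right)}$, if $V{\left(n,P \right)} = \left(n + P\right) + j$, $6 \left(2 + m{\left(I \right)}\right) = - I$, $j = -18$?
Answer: $\frac{87025}{36} \approx 2417.4$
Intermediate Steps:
$m{\left(I \right)} = -2 - \frac{I}{6}$ ($m{\left(I \right)} = -2 + \frac{\left(-1\right) I}{6} = -2 - \frac{I}{6}$)
$V{\left(n,P \right)} = -18 + P + n$ ($V{\left(n,P \right)} = \left(n + P\right) - 18 = \left(P + n\right) - 18 = -18 + P + n$)
$V^{2}{\left(42,m{\left(5 \right)} - -28 \right)} = \left(-18 - - \frac{151}{6} + 42\right)^{2} = \left(-18 + \left(\left(-2 - \frac{5}{6}\right) + 28\right) + 42\right)^{2} = \left(-18 + \left(- \frac{17}{6} + 28\right) + 42\right)^{2} = \left(-18 + \frac{151}{6} + 42\right)^{2} = \left(\frac{295}{6}\right)^{2} = \frac{87025}{36}$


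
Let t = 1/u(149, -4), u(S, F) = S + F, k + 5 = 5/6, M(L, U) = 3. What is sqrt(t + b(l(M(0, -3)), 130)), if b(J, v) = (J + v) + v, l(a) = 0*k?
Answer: 3*sqrt(607405)/145 ≈ 16.125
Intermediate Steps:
k = -25/6 (k = -5 + 5/6 = -25/6 ≈ -4.1667)
l(a) = 0 (l(a) = 0*(-25/6) = 0)
b(J, v) = J + 2*v
u(S, F) = F + S
t = 1/145 (t = 1/(-4 + 149) = 1/145 ≈ 0.0068966)
sqrt(t + b(l(M(0, -3)), 130)) = sqrt(1/145 + (0 + 2*130)) = sqrt(1/145 + (0 + 260)) = sqrt(1/145 + 260) = sqrt(37701/145) = 3*sqrt(607405)/145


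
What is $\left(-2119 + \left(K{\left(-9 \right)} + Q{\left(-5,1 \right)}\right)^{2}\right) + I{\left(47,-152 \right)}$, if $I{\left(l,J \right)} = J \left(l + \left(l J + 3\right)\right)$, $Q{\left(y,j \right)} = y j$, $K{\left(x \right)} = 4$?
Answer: $1076170$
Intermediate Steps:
$Q{\left(y,j \right)} = j y$
$I{\left(l,J \right)} = J \left(3 + l + J l\right)$ ($I{\left(l,J \right)} = J \left(l + \left(J l + 3\right)\right) = J \left(l + \left(3 + J l\right)\right) = J \left(3 + l + J l\right)$)
$\left(-2119 + \left(K{\left(-9 \right)} + Q{\left(-5,1 \right)}\right)^{2}\right) + I{\left(47,-152 \right)} = \left(-2119 + \left(4 + 1 \left(-5\right)\right)^{2}\right) - 152 \left(3 + 47 - 7144\right) = \left(-2119 + \left(4 - 5\right)^{2}\right) - 152 \left(3 + 47 - 7144\right) = \left(-2119 + \left(-1\right)^{2}\right) - -1078288 = \left(-2119 + 1\right) + 1078288 = -2118 + 1078288 = 1076170$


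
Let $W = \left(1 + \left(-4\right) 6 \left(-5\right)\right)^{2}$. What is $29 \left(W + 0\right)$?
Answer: $424589$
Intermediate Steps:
$W = 14641$ ($W = \left(1 - -120\right)^{2} = \left(1 + 120\right)^{2} = 121^{2} = 14641$)
$29 \left(W + 0\right) = 29 \left(14641 + 0\right) = 29 \cdot 14641 = 424589$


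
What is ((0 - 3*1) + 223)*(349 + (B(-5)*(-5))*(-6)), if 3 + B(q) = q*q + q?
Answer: 188980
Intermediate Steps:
B(q) = -3 + q + q**2 (B(q) = -3 + (q*q + q) = -3 + (q**2 + q) = -3 + (q + q**2) = -3 + q + q**2)
((0 - 3*1) + 223)*(349 + (B(-5)*(-5))*(-6)) = ((0 - 3*1) + 223)*(349 + ((-3 - 5 + (-5)**2)*(-5))*(-6)) = ((0 - 3) + 223)*(349 + ((-3 - 5 + 25)*(-5))*(-6)) = (-3 + 223)*(349 + (17*(-5))*(-6)) = 220*(349 - 85*(-6)) = 220*(349 + 510) = 220*859 = 188980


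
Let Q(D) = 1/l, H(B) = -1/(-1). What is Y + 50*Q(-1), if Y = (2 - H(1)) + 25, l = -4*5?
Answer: 47/2 ≈ 23.500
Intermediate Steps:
H(B) = 1 (H(B) = -1*(-1) = 1)
l = -20
Q(D) = -1/20 (Q(D) = 1/(-20) = 1*(-1/20) = -1/20)
Y = 26 (Y = (2 - 1*1) + 25 = (2 - 1) + 25 = 1 + 25 = 26)
Y + 50*Q(-1) = 26 + 50*(-1/20) = 26 - 5/2 = 47/2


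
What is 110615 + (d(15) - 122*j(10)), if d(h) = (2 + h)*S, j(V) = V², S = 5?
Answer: 98500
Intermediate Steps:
d(h) = 10 + 5*h (d(h) = (2 + h)*5 = 10 + 5*h)
110615 + (d(15) - 122*j(10)) = 110615 + ((10 + 5*15) - 122*10²) = 110615 + ((10 + 75) - 122*100) = 110615 + (85 - 12200) = 110615 - 12115 = 98500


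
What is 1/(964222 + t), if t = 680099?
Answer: 1/1644321 ≈ 6.0815e-7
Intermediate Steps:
1/(964222 + t) = 1/(964222 + 680099) = 1/1644321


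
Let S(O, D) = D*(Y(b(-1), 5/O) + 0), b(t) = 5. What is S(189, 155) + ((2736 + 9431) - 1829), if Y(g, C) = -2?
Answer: 10028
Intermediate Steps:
S(O, D) = -2*D (S(O, D) = D*(-2 + 0) = D*(-2) = -2*D)
S(189, 155) + ((2736 + 9431) - 1829) = -2*155 + ((2736 + 9431) - 1829) = -310 + (12167 - 1829) = -310 + 10338 = 10028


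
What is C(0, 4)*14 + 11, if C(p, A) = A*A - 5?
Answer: 165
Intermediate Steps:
C(p, A) = -5 + A² (C(p, A) = A² - 5 = -5 + A²)
C(0, 4)*14 + 11 = (-5 + 4²)*14 + 11 = (-5 + 16)*14 + 11 = 11*14 + 11 = 154 + 11 = 165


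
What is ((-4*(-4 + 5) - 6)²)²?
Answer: 10000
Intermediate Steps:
((-4*(-4 + 5) - 6)²)² = ((-4*1 - 6)²)² = ((-4 - 6)²)² = ((-10)²)² = 100² = 10000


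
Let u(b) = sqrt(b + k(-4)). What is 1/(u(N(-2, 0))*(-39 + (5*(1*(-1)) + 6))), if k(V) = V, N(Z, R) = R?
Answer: I/76 ≈ 0.013158*I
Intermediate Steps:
u(b) = sqrt(-4 + b) (u(b) = sqrt(b - 4) = sqrt(-4 + b))
1/(u(N(-2, 0))*(-39 + (5*(1*(-1)) + 6))) = 1/(sqrt(-4 + 0)*(-39 + (5*(1*(-1)) + 6))) = 1/(sqrt(-4)*(-39 + (5*(-1) + 6))) = 1/((2*I)*(-39 + (-5 + 6))) = 1/((2*I)*(-39 + 1)) = 1/((2*I)*(-38)) = 1/(-76*I) = I/76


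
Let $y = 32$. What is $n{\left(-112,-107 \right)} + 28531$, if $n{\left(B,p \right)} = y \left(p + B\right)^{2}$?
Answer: $1563283$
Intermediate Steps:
$n{\left(B,p \right)} = 32 \left(B + p\right)^{2}$ ($n{\left(B,p \right)} = 32 \left(p + B\right)^{2} = 32 \left(B + p\right)^{2}$)
$n{\left(-112,-107 \right)} + 28531 = 32 \left(-112 - 107\right)^{2} + 28531 = 32 \left(-219\right)^{2} + 28531 = 32 \cdot 47961 + 28531 = 1534752 + 28531 = 1563283$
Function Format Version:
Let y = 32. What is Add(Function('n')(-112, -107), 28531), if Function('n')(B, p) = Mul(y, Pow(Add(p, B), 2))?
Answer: 1563283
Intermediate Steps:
Function('n')(B, p) = Mul(32, Pow(Add(B, p), 2)) (Function('n')(B, p) = Mul(32, Pow(Add(p, B), 2)) = Mul(32, Pow(Add(B, p), 2)))
Add(Function('n')(-112, -107), 28531) = Add(Mul(32, Pow(Add(-112, -107), 2)), 28531) = Add(Mul(32, Pow(-219, 2)), 28531) = Add(Mul(32, 47961), 28531) = Add(1534752, 28531) = 1563283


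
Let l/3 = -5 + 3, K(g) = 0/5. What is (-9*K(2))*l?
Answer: 0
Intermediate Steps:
K(g) = 0 (K(g) = 0*(1/5) = 0)
l = -6 (l = 3*(-5 + 3) = 3*(-2) = -6)
(-9*K(2))*l = -9*0*(-6) = 0*(-6) = 0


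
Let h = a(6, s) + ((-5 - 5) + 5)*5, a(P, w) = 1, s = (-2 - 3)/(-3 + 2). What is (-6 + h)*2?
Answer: -60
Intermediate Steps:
s = 5 (s = -5/(-1) = -5*(-1) = 5)
h = -24 (h = 1 + ((-5 - 5) + 5)*5 = 1 + (-10 + 5)*5 = 1 - 5*5 = 1 - 25 = -24)
(-6 + h)*2 = (-6 - 24)*2 = -30*2 = -60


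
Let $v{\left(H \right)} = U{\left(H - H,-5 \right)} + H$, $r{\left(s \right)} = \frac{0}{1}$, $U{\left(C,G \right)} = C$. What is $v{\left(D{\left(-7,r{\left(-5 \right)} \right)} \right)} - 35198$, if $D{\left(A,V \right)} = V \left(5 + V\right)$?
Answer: $-35198$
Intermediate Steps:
$r{\left(s \right)} = 0$ ($r{\left(s \right)} = 0 \cdot 1 = 0$)
$v{\left(H \right)} = H$ ($v{\left(H \right)} = \left(H - H\right) + H = 0 + H = H$)
$v{\left(D{\left(-7,r{\left(-5 \right)} \right)} \right)} - 35198 = 0 \left(5 + 0\right) - 35198 = 0 \cdot 5 - 35198 = 0 - 35198 = -35198$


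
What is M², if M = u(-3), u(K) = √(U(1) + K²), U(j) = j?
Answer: 10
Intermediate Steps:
u(K) = √(1 + K²)
M = √10 (M = √(1 + (-3)²) = √(1 + 9) = √10 ≈ 3.1623)
M² = (√10)² = 10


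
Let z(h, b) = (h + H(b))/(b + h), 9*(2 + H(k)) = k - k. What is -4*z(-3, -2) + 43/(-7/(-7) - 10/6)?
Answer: -137/2 ≈ -68.500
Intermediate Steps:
H(k) = -2 (H(k) = -2 + (k - k)/9 = -2 + (⅑)*0 = -2 + 0 = -2)
z(h, b) = (-2 + h)/(b + h) (z(h, b) = (h - 2)/(b + h) = (-2 + h)/(b + h))
-4*z(-3, -2) + 43/(-7/(-7) - 10/6) = -4*(-2 - 3)/(-2 - 3) + 43/(-7/(-7) - 10/6) = -4*(-5)/(-5) + 43/(-7*(-⅐) - 10*⅙) = -(-4)*(-5)/5 + 43/(1 - 5/3) = -4*1 + 43/(-⅔) = -4 + 43*(-3/2) = -4 - 129/2 = -137/2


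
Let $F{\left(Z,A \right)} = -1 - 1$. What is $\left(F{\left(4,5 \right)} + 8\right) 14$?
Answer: $84$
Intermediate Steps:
$F{\left(Z,A \right)} = -2$
$\left(F{\left(4,5 \right)} + 8\right) 14 = \left(-2 + 8\right) 14 = 6 \cdot 14 = 84$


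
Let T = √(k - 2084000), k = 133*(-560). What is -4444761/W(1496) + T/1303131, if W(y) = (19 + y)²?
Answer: -1481587/765075 + 4*I*√134905/1303131 ≈ -1.9365 + 0.0011274*I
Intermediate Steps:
k = -74480
T = 4*I*√134905 (T = √(-74480 - 2084000) = √(-2158480) = 4*I*√134905 ≈ 1469.2*I)
-4444761/W(1496) + T/1303131 = -4444761/(19 + 1496)² + (4*I*√134905)/1303131 = -4444761/(1515²) + (4*I*√134905)*(1/1303131) = -4444761/2295225 + 4*I*√134905/1303131 = -4444761*1/2295225 + 4*I*√134905/1303131 = -1481587/765075 + 4*I*√134905/1303131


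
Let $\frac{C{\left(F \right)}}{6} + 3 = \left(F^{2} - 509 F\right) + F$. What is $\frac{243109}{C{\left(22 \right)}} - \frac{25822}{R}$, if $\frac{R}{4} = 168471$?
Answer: $- \frac{2298392543}{600599115} \approx -3.8268$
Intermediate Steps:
$R = 673884$ ($R = 4 \cdot 168471 = 673884$)
$C{\left(F \right)} = -18 - 3048 F + 6 F^{2}$ ($C{\left(F \right)} = -18 + 6 \left(\left(F^{2} - 509 F\right) + F\right) = -18 + 6 \left(F^{2} - 508 F\right) = -18 + \left(- 3048 F + 6 F^{2}\right) = -18 - 3048 F + 6 F^{2}$)
$\frac{243109}{C{\left(22 \right)}} - \frac{25822}{R} = \frac{243109}{-18 - 67056 + 6 \cdot 22^{2}} - \frac{25822}{673884} = \frac{243109}{-18 - 67056 + 6 \cdot 484} - \frac{12911}{336942} = \frac{243109}{-18 - 67056 + 2904} - \frac{12911}{336942} = \frac{243109}{-64170} - \frac{12911}{336942} = 243109 \left(- \frac{1}{64170}\right) - \frac{12911}{336942} = - \frac{243109}{64170} - \frac{12911}{336942} = - \frac{2298392543}{600599115}$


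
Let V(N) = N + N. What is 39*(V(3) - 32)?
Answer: -1014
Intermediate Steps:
V(N) = 2*N
39*(V(3) - 32) = 39*(2*3 - 32) = 39*(6 - 32) = 39*(-26) = -1014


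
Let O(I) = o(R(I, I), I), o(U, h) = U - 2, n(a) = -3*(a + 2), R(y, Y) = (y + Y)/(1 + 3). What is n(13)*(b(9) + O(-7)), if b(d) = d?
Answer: -315/2 ≈ -157.50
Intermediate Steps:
R(y, Y) = Y/4 + y/4 (R(y, Y) = (Y + y)/4 = (Y + y)*(1/4) = Y/4 + y/4)
n(a) = -6 - 3*a (n(a) = -3*(2 + a) = -6 - 3*a)
o(U, h) = -2 + U
O(I) = -2 + I/2 (O(I) = -2 + (I/4 + I/4) = -2 + I/2)
n(13)*(b(9) + O(-7)) = (-6 - 3*13)*(9 + (-2 + (1/2)*(-7))) = (-6 - 39)*(9 + (-2 - 7/2)) = -45*(9 - 11/2) = -45*7/2 = -315/2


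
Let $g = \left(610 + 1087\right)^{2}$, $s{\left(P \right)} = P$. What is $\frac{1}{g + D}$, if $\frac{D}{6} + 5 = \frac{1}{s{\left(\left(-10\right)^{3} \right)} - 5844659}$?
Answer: $\frac{1948553}{5611402009785} \approx 3.4725 \cdot 10^{-7}$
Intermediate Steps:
$D = - \frac{58456592}{1948553}$ ($D = -30 + \frac{6}{\left(-10\right)^{3} - 5844659} = -30 + \frac{6}{-1000 - 5844659} = -30 + \frac{6}{-5845659} = -30 + 6 \left(- \frac{1}{5845659}\right) = -30 - \frac{2}{1948553} = - \frac{58456592}{1948553} \approx -30.0$)
$g = 2879809$ ($g = 1697^{2} = 2879809$)
$\frac{1}{g + D} = \frac{1}{2879809 - \frac{58456592}{1948553}} = \frac{1}{\frac{5611402009785}{1948553}} = \frac{1948553}{5611402009785}$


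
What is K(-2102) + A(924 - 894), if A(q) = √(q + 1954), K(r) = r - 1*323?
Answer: -2425 + 8*√31 ≈ -2380.5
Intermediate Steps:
K(r) = -323 + r (K(r) = r - 323 = -323 + r)
A(q) = √(1954 + q)
K(-2102) + A(924 - 894) = (-323 - 2102) + √(1954 + (924 - 894)) = -2425 + √(1954 + 30) = -2425 + √1984 = -2425 + 8*√31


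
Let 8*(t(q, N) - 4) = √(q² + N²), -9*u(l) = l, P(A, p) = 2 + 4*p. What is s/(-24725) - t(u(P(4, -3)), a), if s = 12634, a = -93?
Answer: -111534/24725 - √700669/72 ≈ -16.137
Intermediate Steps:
u(l) = -l/9
t(q, N) = 4 + √(N² + q²)/8 (t(q, N) = 4 + √(q² + N²)/8 = 4 + √(N² + q²)/8)
s/(-24725) - t(u(P(4, -3)), a) = 12634/(-24725) - (4 + √((-93)² + (-(2 + 4*(-3))/9)²)/8) = 12634*(-1/24725) - (4 + √(8649 + (-(2 - 12)/9)²)/8) = -12634/24725 - (4 + √(8649 + (-⅑*(-10))²)/8) = -12634/24725 - (4 + √(8649 + (10/9)²)/8) = -12634/24725 - (4 + √(8649 + 100/81)/8) = -12634/24725 - (4 + √(700669/81)/8) = -12634/24725 - (4 + (√700669/9)/8) = -12634/24725 - (4 + √700669/72) = -12634/24725 + (-4 - √700669/72) = -111534/24725 - √700669/72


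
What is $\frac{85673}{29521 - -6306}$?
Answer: $\frac{85673}{35827} \approx 2.3913$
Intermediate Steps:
$\frac{85673}{29521 - -6306} = \frac{85673}{29521 + 6306} = \frac{85673}{35827}$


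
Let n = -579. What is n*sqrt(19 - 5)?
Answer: -579*sqrt(14) ≈ -2166.4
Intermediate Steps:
n*sqrt(19 - 5) = -579*sqrt(19 - 5) = -579*sqrt(14)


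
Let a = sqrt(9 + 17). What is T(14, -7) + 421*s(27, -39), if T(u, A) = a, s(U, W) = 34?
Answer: 14314 + sqrt(26) ≈ 14319.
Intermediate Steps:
a = sqrt(26) ≈ 5.0990
T(u, A) = sqrt(26)
T(14, -7) + 421*s(27, -39) = sqrt(26) + 421*34 = sqrt(26) + 14314 = 14314 + sqrt(26)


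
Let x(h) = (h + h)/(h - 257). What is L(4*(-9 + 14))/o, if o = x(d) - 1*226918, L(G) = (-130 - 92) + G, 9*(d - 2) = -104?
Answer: 242299/272188055 ≈ 0.00089019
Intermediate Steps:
d = -86/9 (d = 2 + (⅑)*(-104) = 2 - 104/9 = -86/9 ≈ -9.5556)
x(h) = 2*h/(-257 + h) (x(h) = (2*h)/(-257 + h) = 2*h/(-257 + h))
L(G) = -222 + G
o = -544376110/2399 (o = 2*(-86/9)/(-257 - 86/9) - 1*226918 = 2*(-86/9)/(-2399/9) - 226918 = 2*(-86/9)*(-9/2399) - 226918 = 172/2399 - 226918 = -544376110/2399 ≈ -2.2692e+5)
L(4*(-9 + 14))/o = (-222 + 4*(-9 + 14))/(-544376110/2399) = (-222 + 4*5)*(-2399/544376110) = (-222 + 20)*(-2399/544376110) = -202*(-2399/544376110) = 242299/272188055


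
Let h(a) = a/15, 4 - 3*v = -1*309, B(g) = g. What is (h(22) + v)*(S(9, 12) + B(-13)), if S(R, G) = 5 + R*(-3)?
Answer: -3703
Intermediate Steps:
v = 313/3 (v = 4/3 - (-1)*309/3 = 4/3 - 1/3*(-309) = 4/3 + 103 = 313/3 ≈ 104.33)
h(a) = a/15 (h(a) = a*(1/15) = a/15)
S(R, G) = 5 - 3*R
(h(22) + v)*(S(9, 12) + B(-13)) = ((1/15)*22 + 313/3)*((5 - 3*9) - 13) = (22/15 + 313/3)*((5 - 27) - 13) = 529*(-22 - 13)/5 = (529/5)*(-35) = -3703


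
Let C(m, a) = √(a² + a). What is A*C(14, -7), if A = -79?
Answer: -79*√42 ≈ -511.98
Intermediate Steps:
C(m, a) = √(a + a²)
A*C(14, -7) = -79*√42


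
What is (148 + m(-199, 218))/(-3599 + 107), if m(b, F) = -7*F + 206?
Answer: 293/873 ≈ 0.33562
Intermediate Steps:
m(b, F) = 206 - 7*F
(148 + m(-199, 218))/(-3599 + 107) = (148 + (206 - 7*218))/(-3599 + 107) = (148 + (206 - 1526))/(-3492) = (148 - 1320)*(-1/3492) = -1172*(-1/3492) = 293/873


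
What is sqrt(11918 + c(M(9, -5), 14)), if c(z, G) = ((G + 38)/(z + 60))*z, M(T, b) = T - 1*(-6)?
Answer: sqrt(298210)/5 ≈ 109.22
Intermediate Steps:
M(T, b) = 6 + T (M(T, b) = T + 6 = 6 + T)
c(z, G) = z*(38 + G)/(60 + z) (c(z, G) = ((38 + G)/(60 + z))*z = z*(38 + G)/(60 + z))
sqrt(11918 + c(M(9, -5), 14)) = sqrt(11918 + (6 + 9)*(38 + 14)/(60 + (6 + 9))) = sqrt(11918 + 15*52/(60 + 15)) = sqrt(11918 + 15*52/75) = sqrt(11918 + 15*(1/75)*52) = sqrt(11918 + 52/5) = sqrt(59642/5) = sqrt(298210)/5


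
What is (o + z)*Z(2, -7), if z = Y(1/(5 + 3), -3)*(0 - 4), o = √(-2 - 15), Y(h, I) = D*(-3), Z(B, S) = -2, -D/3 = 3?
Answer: 216 - 2*I*√17 ≈ 216.0 - 8.2462*I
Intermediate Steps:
D = -9 (D = -3*3 = -9)
Y(h, I) = 27 (Y(h, I) = -9*(-3) = 27)
o = I*√17 (o = √(-17) = I*√17 ≈ 4.1231*I)
z = -108 (z = 27*(0 - 4) = 27*(-4) = -108)
(o + z)*Z(2, -7) = (I*√17 - 108)*(-2) = (-108 + I*√17)*(-2) = 216 - 2*I*√17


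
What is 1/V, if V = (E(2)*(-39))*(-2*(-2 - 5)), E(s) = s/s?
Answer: -1/546 ≈ -0.0018315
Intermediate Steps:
E(s) = 1
V = -546 (V = (1*(-39))*(-2*(-2 - 5)) = -(-78)*(-7) = -39*14 = -546)
1/V = 1/(-546) = -1/546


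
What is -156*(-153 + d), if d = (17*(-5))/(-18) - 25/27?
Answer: 209482/9 ≈ 23276.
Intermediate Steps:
d = 205/54 (d = -85*(-1/18) - 25*1/27 = 85/18 - 25/27 = 205/54 ≈ 3.7963)
-156*(-153 + d) = -156*(-153 + 205/54) = -156*(-8057/54) = 209482/9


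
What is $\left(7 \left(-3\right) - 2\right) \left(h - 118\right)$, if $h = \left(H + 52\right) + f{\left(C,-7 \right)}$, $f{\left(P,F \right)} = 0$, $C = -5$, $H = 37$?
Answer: $667$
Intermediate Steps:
$h = 89$ ($h = \left(37 + 52\right) + 0 = 89 + 0 = 89$)
$\left(7 \left(-3\right) - 2\right) \left(h - 118\right) = \left(7 \left(-3\right) - 2\right) \left(89 - 118\right) = \left(-21 - 2\right) \left(-29\right) = \left(-23\right) \left(-29\right) = 667$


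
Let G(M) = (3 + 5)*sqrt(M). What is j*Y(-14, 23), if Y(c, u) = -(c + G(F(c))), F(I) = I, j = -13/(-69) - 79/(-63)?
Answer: 4180/207 - 16720*I*sqrt(14)/1449 ≈ 20.193 - 43.175*I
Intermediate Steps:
j = 2090/1449 (j = -13*(-1/69) - 79*(-1/63) = 13/69 + 79/63 = 2090/1449 ≈ 1.4424)
G(M) = 8*sqrt(M)
Y(c, u) = -c - 8*sqrt(c) (Y(c, u) = -(c + 8*sqrt(c)) = -c - 8*sqrt(c))
j*Y(-14, 23) = 2090*(-1*(-14) - 8*I*sqrt(14))/1449 = 2090*(14 - 8*I*sqrt(14))/1449 = 4180/207 - 16720*I*sqrt(14)/1449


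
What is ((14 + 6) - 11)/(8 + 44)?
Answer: 9/52 ≈ 0.17308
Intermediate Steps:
((14 + 6) - 11)/(8 + 44) = (20 - 11)/52 = 9*(1/52) = 9/52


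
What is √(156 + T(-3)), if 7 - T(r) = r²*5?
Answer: √118 ≈ 10.863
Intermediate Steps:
T(r) = 7 - 5*r² (T(r) = 7 - r²*5 = 7 - 5*r²)
√(156 + T(-3)) = √(156 + (7 - 5*(-3)²)) = √(156 + (7 - 5*9)) = √(156 + (7 - 45)) = √(156 - 38) = √118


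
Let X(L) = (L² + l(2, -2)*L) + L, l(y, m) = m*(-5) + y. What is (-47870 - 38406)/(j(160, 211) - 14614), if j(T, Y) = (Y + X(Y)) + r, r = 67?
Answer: -21569/8232 ≈ -2.6201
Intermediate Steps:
l(y, m) = y - 5*m (l(y, m) = -5*m + y = y - 5*m)
X(L) = L² + 13*L (X(L) = (L² + (2 - 5*(-2))*L) + L = (L² + (2 + 10)*L) + L = (L² + 12*L) + L = L² + 13*L)
j(T, Y) = 67 + Y + Y*(13 + Y) (j(T, Y) = (Y + Y*(13 + Y)) + 67 = 67 + Y + Y*(13 + Y))
(-47870 - 38406)/(j(160, 211) - 14614) = (-47870 - 38406)/((67 + 211 + 211*(13 + 211)) - 14614) = -86276/((67 + 211 + 211*224) - 14614) = -86276/((67 + 211 + 47264) - 14614) = -86276/(47542 - 14614) = -86276/32928 = -86276*1/32928 = -21569/8232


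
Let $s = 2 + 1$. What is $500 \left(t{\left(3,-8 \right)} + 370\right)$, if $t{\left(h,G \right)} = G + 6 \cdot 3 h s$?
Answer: $262000$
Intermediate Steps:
$s = 3$
$t{\left(h,G \right)} = G + 54 h$ ($t{\left(h,G \right)} = G + 6 \cdot 3 h 3 = G + 6 \cdot 9 h = G + 54 h$)
$500 \left(t{\left(3,-8 \right)} + 370\right) = 500 \left(\left(-8 + 54 \cdot 3\right) + 370\right) = 500 \left(\left(-8 + 162\right) + 370\right) = 500 \left(154 + 370\right) = 500 \cdot 524 = 262000$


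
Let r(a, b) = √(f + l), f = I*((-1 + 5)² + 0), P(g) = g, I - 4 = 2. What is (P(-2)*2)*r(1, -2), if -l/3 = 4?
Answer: -8*√21 ≈ -36.661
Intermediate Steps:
I = 6 (I = 4 + 2 = 6)
l = -12 (l = -3*4 = -12)
f = 96 (f = 6*((-1 + 5)² + 0) = 6*(4² + 0) = 6*(16 + 0) = 6*16 = 96)
r(a, b) = 2*√21 (r(a, b) = √(96 - 12) = √84 = 2*√21)
(P(-2)*2)*r(1, -2) = (-2*2)*(2*√21) = -8*√21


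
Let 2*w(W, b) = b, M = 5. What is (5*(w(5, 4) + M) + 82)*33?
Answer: 3861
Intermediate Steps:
w(W, b) = b/2
(5*(w(5, 4) + M) + 82)*33 = (5*((½)*4 + 5) + 82)*33 = (5*(2 + 5) + 82)*33 = (5*7 + 82)*33 = (35 + 82)*33 = 117*33 = 3861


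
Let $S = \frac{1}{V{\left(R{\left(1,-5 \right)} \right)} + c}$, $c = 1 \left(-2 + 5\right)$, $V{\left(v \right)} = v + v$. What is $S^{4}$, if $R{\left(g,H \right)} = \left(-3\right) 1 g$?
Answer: $\frac{1}{81} \approx 0.012346$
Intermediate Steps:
$R{\left(g,H \right)} = - 3 g$
$V{\left(v \right)} = 2 v$
$c = 3$ ($c = 1 \cdot 3 = 3$)
$S = - \frac{1}{3}$ ($S = \frac{1}{2 \left(\left(-3\right) 1\right) + 3} = \frac{1}{2 \left(-3\right) + 3} = \frac{1}{-6 + 3} = \frac{1}{-3} = - \frac{1}{3} \approx -0.33333$)
$S^{4} = \left(- \frac{1}{3}\right)^{4} = \frac{1}{81}$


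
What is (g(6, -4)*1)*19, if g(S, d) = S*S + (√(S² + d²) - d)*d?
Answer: 380 - 152*√13 ≈ -168.04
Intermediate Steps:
g(S, d) = S² + d*(√(S² + d²) - d)
(g(6, -4)*1)*19 = ((6² - 1*(-4)² - 4*√(6² + (-4)²))*1)*19 = ((36 - 1*16 - 4*√(36 + 16))*1)*19 = ((36 - 16 - 8*√13)*1)*19 = ((20 - 8*√13)*1)*19 = (20 - 8*√13)*19 = 380 - 152*√13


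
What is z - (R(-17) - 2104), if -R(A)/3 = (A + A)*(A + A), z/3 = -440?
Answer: 4252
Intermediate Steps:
z = -1320 (z = 3*(-440) = -1320)
R(A) = -12*A² (R(A) = -3*(A + A)*(A + A) = -3*2*A*2*A = -12*A²)
z - (R(-17) - 2104) = -1320 - (-12*(-17)² - 2104) = -1320 - (-12*289 - 2104) = -1320 - (-3468 - 2104) = -1320 - 1*(-5572) = -1320 + 5572 = 4252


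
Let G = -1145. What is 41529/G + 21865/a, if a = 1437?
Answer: -34641748/1645365 ≈ -21.054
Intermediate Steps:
41529/G + 21865/a = 41529/(-1145) + 21865/1437 = 41529*(-1/1145) + 21865*(1/1437) = -41529/1145 + 21865/1437 = -34641748/1645365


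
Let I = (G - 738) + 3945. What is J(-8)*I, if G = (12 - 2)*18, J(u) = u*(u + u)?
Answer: 433536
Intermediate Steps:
J(u) = 2*u² (J(u) = u*(2*u) = 2*u²)
G = 180 (G = 10*18 = 180)
I = 3387 (I = (180 - 738) + 3945 = -558 + 3945 = 3387)
J(-8)*I = (2*(-8)²)*3387 = (2*64)*3387 = 128*3387 = 433536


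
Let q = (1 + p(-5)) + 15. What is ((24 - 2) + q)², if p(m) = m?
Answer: 1089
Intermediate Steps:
q = 11 (q = (1 - 5) + 15 = -4 + 15 = 11)
((24 - 2) + q)² = ((24 - 2) + 11)² = (22 + 11)² = 33² = 1089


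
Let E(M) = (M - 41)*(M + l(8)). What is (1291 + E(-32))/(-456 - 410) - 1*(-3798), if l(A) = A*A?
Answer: 3290113/866 ≈ 3799.2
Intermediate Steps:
l(A) = A²
E(M) = (-41 + M)*(64 + M) (E(M) = (M - 41)*(M + 8²) = (-41 + M)*(M + 64) = (-41 + M)*(64 + M))
(1291 + E(-32))/(-456 - 410) - 1*(-3798) = (1291 + (-2624 + (-32)² + 23*(-32)))/(-456 - 410) - 1*(-3798) = (1291 + (-2624 + 1024 - 736))/(-866) + 3798 = (1291 - 2336)*(-1/866) + 3798 = -1045*(-1/866) + 3798 = 1045/866 + 3798 = 3290113/866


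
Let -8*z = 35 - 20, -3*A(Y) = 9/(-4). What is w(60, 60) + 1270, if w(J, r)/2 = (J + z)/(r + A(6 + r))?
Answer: 103025/81 ≈ 1271.9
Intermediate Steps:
A(Y) = 3/4 (A(Y) = -3/(-4) = -3*(-1)/4 = -1/3*(-9/4) = 3/4)
z = -15/8 (z = -(35 - 20)/8 = -1/8*15 = -15/8 ≈ -1.8750)
w(J, r) = 2*(-15/8 + J)/(3/4 + r) (w(J, r) = 2*((J - 15/8)/(r + 3/4)) = 2*((-15/8 + J)/(3/4 + r)) = 2*(-15/8 + J)/(3/4 + r))
w(60, 60) + 1270 = (-15 + 8*60)/(3 + 4*60) + 1270 = (-15 + 480)/(3 + 240) + 1270 = 465/243 + 1270 = (1/243)*465 + 1270 = 155/81 + 1270 = 103025/81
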